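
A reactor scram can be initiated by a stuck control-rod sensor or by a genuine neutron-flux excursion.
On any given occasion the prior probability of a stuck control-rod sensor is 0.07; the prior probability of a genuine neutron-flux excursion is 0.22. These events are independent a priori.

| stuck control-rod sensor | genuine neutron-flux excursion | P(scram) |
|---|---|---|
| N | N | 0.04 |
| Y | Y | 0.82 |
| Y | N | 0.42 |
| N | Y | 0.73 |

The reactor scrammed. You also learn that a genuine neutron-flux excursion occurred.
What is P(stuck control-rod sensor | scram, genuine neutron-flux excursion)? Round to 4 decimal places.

P(scram | genuine neutron-flux excursion) = 0.73·0.93 + 0.82·0.07 = 0.678900 + 0.057400 = 0.736300
Of this, 0.057400 comes from 0.82·0.07 (the stuck control-rod sensor=true cases).
Hence the posterior is 0.057400/0.736300 ≈ 0.0780.

P(stuck control-rod sensor | scram, genuine neutron-flux excursion) ≈ 0.0780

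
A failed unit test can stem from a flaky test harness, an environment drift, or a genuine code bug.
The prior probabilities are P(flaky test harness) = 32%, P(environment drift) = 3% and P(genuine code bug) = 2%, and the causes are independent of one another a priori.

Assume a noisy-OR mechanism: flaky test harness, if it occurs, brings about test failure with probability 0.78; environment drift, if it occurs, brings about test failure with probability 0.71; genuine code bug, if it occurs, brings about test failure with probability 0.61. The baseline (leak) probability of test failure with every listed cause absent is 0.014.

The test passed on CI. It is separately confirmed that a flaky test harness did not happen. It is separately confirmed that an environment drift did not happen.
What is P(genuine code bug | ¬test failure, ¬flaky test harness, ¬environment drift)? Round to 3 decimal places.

P(genuine code bug | ¬test failure, ¬flaky test harness, ¬environment drift) ≈ 0.008

Under noisy-OR, P(test failure | causes) = 1 − (1−0.014)·∏(1−qᵢ) over the active causes.
P(¬test failure | ¬flaky test harness, ¬environment drift) = 0.986×0.98 + 0.38454×0.02 = 0.966280 + 0.007691 = 0.973971
Of this, 0.007691 comes from 0.38454×0.02 (the genuine code bug=true cases).
So P(genuine code bug | ¬test failure, ¬flaky test harness, ¬environment drift) = 0.007691/0.973971 ≈ 0.008.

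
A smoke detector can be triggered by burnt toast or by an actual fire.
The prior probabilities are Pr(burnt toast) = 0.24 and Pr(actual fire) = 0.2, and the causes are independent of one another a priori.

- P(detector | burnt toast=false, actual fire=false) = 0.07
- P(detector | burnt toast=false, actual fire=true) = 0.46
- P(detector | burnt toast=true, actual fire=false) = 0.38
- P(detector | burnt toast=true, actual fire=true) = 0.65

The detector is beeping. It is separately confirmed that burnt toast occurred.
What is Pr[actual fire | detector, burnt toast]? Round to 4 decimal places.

Pr[actual fire | detector, burnt toast] ≈ 0.2995

P(detector | burnt toast) = 0.38×0.8 + 0.65×0.2 = 0.304000 + 0.130000 = 0.434000
The actual fire-present share is 0.65×0.2 = 0.130000.
P(actual fire | detector, burnt toast) = 0.130000 / 0.434000 ≈ 0.2995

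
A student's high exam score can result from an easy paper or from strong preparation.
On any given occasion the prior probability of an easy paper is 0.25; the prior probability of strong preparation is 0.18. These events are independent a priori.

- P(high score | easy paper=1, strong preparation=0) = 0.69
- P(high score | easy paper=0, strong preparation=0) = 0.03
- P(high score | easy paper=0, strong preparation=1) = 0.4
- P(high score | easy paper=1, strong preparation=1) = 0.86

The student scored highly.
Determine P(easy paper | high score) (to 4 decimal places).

P(high score) = 0.03×0.75×0.82 + 0.4×0.75×0.18 + 0.69×0.25×0.82 + 0.86×0.25×0.18 = 0.018450 + 0.054000 + 0.141450 + 0.038700 = 0.252600
Restricting to configurations with easy paper present: 0.141450 + 0.038700 = 0.180150.
P(easy paper | high score) = 0.180150 / 0.252600 ≈ 0.7132

P(easy paper | high score) ≈ 0.7132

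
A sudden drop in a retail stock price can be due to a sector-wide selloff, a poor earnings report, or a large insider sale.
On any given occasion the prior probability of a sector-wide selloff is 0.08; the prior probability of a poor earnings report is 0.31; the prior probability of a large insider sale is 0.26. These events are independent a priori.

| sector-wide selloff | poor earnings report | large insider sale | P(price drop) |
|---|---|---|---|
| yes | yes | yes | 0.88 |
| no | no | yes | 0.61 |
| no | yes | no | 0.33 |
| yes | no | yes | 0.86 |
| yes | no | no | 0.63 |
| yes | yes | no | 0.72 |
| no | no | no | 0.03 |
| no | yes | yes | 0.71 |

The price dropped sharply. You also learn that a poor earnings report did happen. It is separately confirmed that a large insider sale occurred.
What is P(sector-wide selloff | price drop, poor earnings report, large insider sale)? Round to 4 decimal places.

For the numerator, keep only sector-wide selloff=true terms: 0.88×0.08 = 0.070400
The normalizing constant is 0.71×0.92 + 0.88×0.08 = 0.723600
Posterior = 0.070400 / 0.723600 ≈ 0.0973

P(sector-wide selloff | price drop, poor earnings report, large insider sale) ≈ 0.0973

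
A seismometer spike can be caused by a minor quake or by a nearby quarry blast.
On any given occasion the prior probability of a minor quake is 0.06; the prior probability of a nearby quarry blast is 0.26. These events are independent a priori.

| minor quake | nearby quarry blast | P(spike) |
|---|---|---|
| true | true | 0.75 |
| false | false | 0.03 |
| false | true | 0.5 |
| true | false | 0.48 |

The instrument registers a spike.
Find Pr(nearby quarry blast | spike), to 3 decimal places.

Pr(nearby quarry blast | spike) ≈ 0.760

Numerator (weight on configurations with nearby quarry blast): 0.122200 + 0.011700 = 0.133900
Normalizer over all consistent configurations: 0.03*0.94*0.74 + 0.5*0.94*0.26 + 0.48*0.06*0.74 + 0.75*0.06*0.26 = 0.176080
P(nearby quarry blast | spike) = 0.133900/0.176080 ≈ 0.760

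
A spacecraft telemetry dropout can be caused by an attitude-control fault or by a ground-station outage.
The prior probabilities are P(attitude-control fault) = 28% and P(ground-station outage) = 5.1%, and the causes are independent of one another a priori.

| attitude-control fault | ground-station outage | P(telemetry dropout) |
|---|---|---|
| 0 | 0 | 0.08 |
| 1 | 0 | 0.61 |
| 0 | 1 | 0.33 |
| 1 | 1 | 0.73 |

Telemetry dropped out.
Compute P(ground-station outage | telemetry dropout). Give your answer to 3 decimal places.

P(telemetry dropout) = 0.08×0.72×0.949 + 0.33×0.72×0.051 + 0.61×0.28×0.949 + 0.73×0.28×0.051 = 0.054662 + 0.012118 + 0.162089 + 0.010424 = 0.239293
Of this, 0.022542 comes from 0.012118 + 0.010424 (the ground-station outage=true cases).
Hence the posterior is 0.022542/0.239293 ≈ 0.094.

P(ground-station outage | telemetry dropout) ≈ 0.094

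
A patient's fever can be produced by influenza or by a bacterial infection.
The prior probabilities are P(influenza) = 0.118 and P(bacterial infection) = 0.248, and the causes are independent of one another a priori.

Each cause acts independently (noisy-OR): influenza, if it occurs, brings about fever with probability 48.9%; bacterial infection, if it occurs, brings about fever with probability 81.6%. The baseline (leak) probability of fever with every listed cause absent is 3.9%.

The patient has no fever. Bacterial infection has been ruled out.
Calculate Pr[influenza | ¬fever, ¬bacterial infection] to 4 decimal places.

Under noisy-OR, P(fever | causes) = 1 − (1−0.039)·∏(1−qᵢ) over the active causes.
Weight on influenza=true, given the evidence: 0.491071*0.118 = 0.057946
Normalizer over all consistent configurations: 0.961*0.882 + 0.491071*0.118 = 0.905548
Posterior = 0.057946 / 0.905548 ≈ 0.0640

Pr[influenza | ¬fever, ¬bacterial infection] ≈ 0.0640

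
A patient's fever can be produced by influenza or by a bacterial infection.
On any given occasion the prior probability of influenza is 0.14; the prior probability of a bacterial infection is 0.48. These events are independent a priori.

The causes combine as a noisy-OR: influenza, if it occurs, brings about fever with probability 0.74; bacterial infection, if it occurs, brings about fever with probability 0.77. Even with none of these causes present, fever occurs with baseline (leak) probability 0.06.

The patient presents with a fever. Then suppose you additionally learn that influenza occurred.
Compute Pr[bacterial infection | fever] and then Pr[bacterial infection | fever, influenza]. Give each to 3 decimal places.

Pr[bacterial infection | fever] ≈ 0.825; Pr[bacterial infection | fever, influenza] ≈ 0.536

Under noisy-OR, P(fever | causes) = 1 − (1−0.06)·∏(1−qᵢ) over the active causes.
For the numerator, keep only bacterial infection=true terms: 0.323553 + 0.063423 = 0.386976
The normalizing constant is 0.06*0.86*0.52 + 0.7838*0.86*0.48 + 0.7556*0.14*0.52 + 0.943788*0.14*0.48 = 0.468816
Posterior = 0.386976 / 0.468816 ≈ 0.825

Now also conditioning on influenza=true:
P(fever | influenza) = 0.7556×0.52 + 0.943788×0.48 = 0.392912 + 0.453018 = 0.845930
Of this, 0.453018 comes from 0.943788×0.48 (the bacterial infection=true cases).
P(bacterial infection | fever, influenza) = 0.453018 / 0.845930 ≈ 0.536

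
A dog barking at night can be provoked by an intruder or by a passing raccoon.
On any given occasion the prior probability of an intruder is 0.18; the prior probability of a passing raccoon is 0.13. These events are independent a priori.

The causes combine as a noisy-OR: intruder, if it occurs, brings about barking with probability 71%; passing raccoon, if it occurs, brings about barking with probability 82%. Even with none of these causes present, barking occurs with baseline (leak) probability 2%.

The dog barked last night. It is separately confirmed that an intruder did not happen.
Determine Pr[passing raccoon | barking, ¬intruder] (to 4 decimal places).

Under noisy-OR, P(barking | causes) = 1 − (1−0.02)·∏(1−qᵢ) over the active causes.
P(barking | ¬intruder) = 0.02·0.87 + 0.8236·0.13 = 0.017400 + 0.107068 = 0.124468
Restricting to configurations with passing raccoon present: 0.8236·0.13 = 0.107068.
Hence the posterior is 0.107068/0.124468 ≈ 0.8602.

Pr[passing raccoon | barking, ¬intruder] ≈ 0.8602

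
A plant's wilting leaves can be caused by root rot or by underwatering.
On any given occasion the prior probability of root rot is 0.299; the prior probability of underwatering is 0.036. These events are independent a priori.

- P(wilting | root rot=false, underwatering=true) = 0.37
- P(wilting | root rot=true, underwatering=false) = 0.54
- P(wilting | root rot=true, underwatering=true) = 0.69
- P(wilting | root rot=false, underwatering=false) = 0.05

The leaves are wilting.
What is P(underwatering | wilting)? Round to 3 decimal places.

P(wilting) = 0.05·0.701·0.964 + 0.37·0.701·0.036 + 0.54·0.299·0.964 + 0.69·0.299·0.036 = 0.033788 + 0.009337 + 0.155647 + 0.007427 = 0.206199
Of this, 0.016764 comes from 0.009337 + 0.007427 (the underwatering=true cases).
So P(underwatering | wilting) = 0.016764/0.206199 ≈ 0.081.

P(underwatering | wilting) ≈ 0.081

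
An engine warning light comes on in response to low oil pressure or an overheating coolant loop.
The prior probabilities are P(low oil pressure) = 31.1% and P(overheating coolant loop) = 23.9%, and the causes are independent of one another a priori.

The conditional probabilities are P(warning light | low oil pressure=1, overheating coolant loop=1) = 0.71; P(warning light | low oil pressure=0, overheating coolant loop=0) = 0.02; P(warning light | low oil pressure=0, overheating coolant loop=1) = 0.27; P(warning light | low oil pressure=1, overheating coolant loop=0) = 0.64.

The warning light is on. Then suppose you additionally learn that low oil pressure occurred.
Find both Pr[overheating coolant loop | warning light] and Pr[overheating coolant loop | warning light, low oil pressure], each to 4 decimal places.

Pr[overheating coolant loop | warning light] ≈ 0.3751; Pr[overheating coolant loop | warning light, low oil pressure] ≈ 0.2584

By total probability over the 4 (low oil pressure, overheating coolant loop) configurations:
  P(warning light) = 0.02×0.689×0.761 + 0.27×0.689×0.239 + 0.64×0.311×0.761 + 0.71×0.311×0.239
        = 0.010487 + 0.044461 + 0.151469 + 0.052774 = 0.259191
Keeping only the overheating coolant loop-present terms gives 0.097235, so
  P(overheating coolant loop | warning light) = 0.097235 / 0.259191 ≈ 0.3751

With the extra evidence:
Numerator (weight on configurations with overheating coolant loop): 0.71·0.239 = 0.169690
Denominator P(warning light | low oil pressure): 0.64·0.761 + 0.71·0.239 = 0.656730
P(overheating coolant loop | warning light, low oil pressure) = 0.169690/0.656730 ≈ 0.2584
— low oil pressure explains away the evidence for overheating coolant loop.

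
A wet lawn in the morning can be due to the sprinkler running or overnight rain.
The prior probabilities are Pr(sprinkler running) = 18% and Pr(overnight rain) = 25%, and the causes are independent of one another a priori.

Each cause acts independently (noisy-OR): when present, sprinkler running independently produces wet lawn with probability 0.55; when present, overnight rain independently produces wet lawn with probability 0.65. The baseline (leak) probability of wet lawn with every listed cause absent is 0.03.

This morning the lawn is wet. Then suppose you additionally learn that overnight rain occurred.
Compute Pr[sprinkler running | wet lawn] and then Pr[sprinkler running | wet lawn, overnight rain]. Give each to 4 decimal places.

Under noisy-OR, P(wet lawn | causes) = 1 − (1−0.03)·∏(1−qᵢ) over the active causes.
Numerator (weight on configurations with sprinkler running): 0.076072 + 0.038125 = 0.114197
The normalizing constant is 0.03×0.82×0.75 + 0.6605×0.82×0.25 + 0.5635×0.18×0.75 + 0.847225×0.18×0.25 = 0.268049
Posterior = 0.114197 / 0.268049 ≈ 0.4260

Now also conditioning on overnight rain=true:
Weight on sprinkler running=true, given the evidence: 0.847225*0.18 = 0.152500
The normalizing constant is 0.6605*0.82 + 0.847225*0.18 = 0.694110
Posterior = 0.152500 / 0.694110 ≈ 0.2197

Pr[sprinkler running | wet lawn] ≈ 0.4260; Pr[sprinkler running | wet lawn, overnight rain] ≈ 0.2197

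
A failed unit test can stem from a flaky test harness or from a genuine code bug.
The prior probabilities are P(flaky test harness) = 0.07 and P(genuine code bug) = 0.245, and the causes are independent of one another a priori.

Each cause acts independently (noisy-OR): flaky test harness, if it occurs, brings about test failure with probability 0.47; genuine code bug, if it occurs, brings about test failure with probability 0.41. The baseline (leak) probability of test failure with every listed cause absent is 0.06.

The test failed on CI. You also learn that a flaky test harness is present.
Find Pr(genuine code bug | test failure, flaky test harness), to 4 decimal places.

Under noisy-OR, P(test failure | causes) = 1 − (1−0.06)·∏(1−qᵢ) over the active causes.
Sum P(test failure|·) weighted by the priors over both values of genuine code bug:
  P(test failure | flaky test harness) = 0.5018*0.755 + 0.706062*0.245
        = 0.378859 + 0.172985 = 0.551844
The terms with genuine code bug present sum to 0.172985, so
  P(genuine code bug | test failure, flaky test harness) = 0.172985 / 0.551844 ≈ 0.3135

Pr(genuine code bug | test failure, flaky test harness) ≈ 0.3135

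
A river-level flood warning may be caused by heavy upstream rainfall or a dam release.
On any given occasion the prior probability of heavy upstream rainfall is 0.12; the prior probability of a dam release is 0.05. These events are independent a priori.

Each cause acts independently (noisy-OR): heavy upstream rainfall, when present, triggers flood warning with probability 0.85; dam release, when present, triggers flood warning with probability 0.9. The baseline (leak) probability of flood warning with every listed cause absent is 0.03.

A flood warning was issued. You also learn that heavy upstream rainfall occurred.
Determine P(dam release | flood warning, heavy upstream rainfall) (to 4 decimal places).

Under noisy-OR, P(flood warning | causes) = 1 − (1−0.03)·∏(1−qᵢ) over the active causes.
Numerator (weight on configurations with dam release): 0.98545*0.05 = 0.049273
Normalizer over all consistent configurations: 0.8545*0.95 + 0.98545*0.05 = 0.861048
Posterior = 0.049273 / 0.861048 ≈ 0.0572

P(dam release | flood warning, heavy upstream rainfall) ≈ 0.0572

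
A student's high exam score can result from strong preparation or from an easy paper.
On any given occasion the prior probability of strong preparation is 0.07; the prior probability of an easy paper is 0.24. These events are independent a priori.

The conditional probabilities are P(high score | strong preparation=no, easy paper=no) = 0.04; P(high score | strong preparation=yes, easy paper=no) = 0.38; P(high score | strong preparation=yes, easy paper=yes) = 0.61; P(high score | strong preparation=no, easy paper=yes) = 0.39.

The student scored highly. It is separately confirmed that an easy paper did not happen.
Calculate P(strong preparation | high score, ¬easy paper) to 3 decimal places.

P(strong preparation | high score, ¬easy paper) ≈ 0.417

P(high score | ¬easy paper) = 0.04·0.93 + 0.38·0.07 = 0.037200 + 0.026600 = 0.063800
The strong preparation-present share is 0.38·0.07 = 0.026600.
Hence the posterior is 0.026600/0.063800 ≈ 0.417.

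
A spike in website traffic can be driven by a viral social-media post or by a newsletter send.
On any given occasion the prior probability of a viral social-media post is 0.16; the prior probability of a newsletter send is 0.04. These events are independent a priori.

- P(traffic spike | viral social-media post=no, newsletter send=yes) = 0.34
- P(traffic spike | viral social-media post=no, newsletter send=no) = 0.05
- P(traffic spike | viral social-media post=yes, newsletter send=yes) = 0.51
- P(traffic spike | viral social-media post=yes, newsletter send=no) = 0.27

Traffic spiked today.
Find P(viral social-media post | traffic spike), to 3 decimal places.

P(traffic spike) = 0.05·0.84·0.96 + 0.34·0.84·0.04 + 0.27·0.16·0.96 + 0.51·0.16·0.04 = 0.040320 + 0.011424 + 0.041472 + 0.003264 = 0.096480
The viral social-media post-present share is 0.041472 + 0.003264 = 0.044736.
So P(viral social-media post | traffic spike) = 0.044736/0.096480 ≈ 0.464.

P(viral social-media post | traffic spike) ≈ 0.464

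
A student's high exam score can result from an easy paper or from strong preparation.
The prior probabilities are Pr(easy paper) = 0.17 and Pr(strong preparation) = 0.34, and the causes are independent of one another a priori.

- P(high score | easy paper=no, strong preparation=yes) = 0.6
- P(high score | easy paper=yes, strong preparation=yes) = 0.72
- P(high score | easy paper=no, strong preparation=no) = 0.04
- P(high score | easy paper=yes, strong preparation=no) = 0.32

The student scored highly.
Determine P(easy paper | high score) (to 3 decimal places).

Weight on easy paper=true, given the evidence: 0.035904 + 0.041616 = 0.077520
Normalizer over all consistent configurations: 0.04*0.83*0.66 + 0.6*0.83*0.34 + 0.32*0.17*0.66 + 0.72*0.17*0.34 = 0.268752
Posterior = 0.077520 / 0.268752 ≈ 0.288

P(easy paper | high score) ≈ 0.288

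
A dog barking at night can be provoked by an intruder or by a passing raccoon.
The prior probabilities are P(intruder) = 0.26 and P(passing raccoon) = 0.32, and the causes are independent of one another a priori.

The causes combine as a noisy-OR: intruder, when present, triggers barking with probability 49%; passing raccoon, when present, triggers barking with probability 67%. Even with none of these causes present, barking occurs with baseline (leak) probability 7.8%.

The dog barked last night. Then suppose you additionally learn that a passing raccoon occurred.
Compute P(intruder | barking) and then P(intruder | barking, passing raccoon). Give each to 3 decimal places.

Under noisy-OR, P(barking | causes) = 1 − (1−0.078)·∏(1−qᵢ) over the active causes.
Sum P(barking|·) weighted by the priors over the 4 (intruder, passing raccoon) configurations:
  P(barking) = 0.078*0.74*0.68 + 0.69574*0.74*0.32 + 0.52978*0.26*0.68 + 0.844827*0.26*0.32
        = 0.039250 + 0.164751 + 0.093665 + 0.070290 = 0.367956
The terms with intruder present sum to 0.163955, so
  P(intruder | barking) = 0.163955 / 0.367956 ≈ 0.446

Now condition on the additional information:
Sum P(barking|·) weighted by the priors over both values of intruder:
  P(barking | passing raccoon) = 0.69574×0.74 + 0.844827×0.26
        = 0.514848 + 0.219655 = 0.734503
Keeping only the intruder-present terms gives 0.219655, so
  P(intruder | barking, passing raccoon) = 0.219655 / 0.734503 ≈ 0.299
The drop from 0.446 to 0.299 is the explaining-away (discounting) effect.

P(intruder | barking) ≈ 0.446; P(intruder | barking, passing raccoon) ≈ 0.299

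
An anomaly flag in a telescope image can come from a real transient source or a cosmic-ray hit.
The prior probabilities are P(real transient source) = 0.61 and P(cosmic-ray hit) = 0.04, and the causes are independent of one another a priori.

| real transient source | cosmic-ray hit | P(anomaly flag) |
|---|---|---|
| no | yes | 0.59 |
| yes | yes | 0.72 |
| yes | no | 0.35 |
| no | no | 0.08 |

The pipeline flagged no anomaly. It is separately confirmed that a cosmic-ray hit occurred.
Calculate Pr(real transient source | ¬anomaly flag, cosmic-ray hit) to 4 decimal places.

Pr(real transient source | ¬anomaly flag, cosmic-ray hit) ≈ 0.5165

By total probability over both values of real transient source:
  P(¬anomaly flag | cosmic-ray hit) = 0.41×0.39 + 0.28×0.61
        = 0.159900 + 0.170800 = 0.330700
Keeping only the real transient source-present terms gives 0.170800, so
  P(real transient source | ¬anomaly flag, cosmic-ray hit) = 0.170800 / 0.330700 ≈ 0.5165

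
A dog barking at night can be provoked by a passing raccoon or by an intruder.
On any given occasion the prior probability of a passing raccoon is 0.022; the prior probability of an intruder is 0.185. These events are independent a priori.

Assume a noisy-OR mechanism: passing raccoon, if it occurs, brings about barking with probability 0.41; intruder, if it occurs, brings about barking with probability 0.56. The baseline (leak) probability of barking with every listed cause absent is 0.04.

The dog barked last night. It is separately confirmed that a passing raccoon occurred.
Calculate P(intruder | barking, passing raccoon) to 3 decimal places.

Under noisy-OR, P(barking | causes) = 1 − (1−0.04)·∏(1−qᵢ) over the active causes.
Enumerate both values of intruder and weight by the priors:
  P(barking | passing raccoon) = 0.4336·0.815 + 0.750784·0.185
        = 0.353384 + 0.138895 = 0.492279
Configurations with intruder contribute 0.138895, so
  P(intruder | barking, passing raccoon) = 0.138895 / 0.492279 ≈ 0.282

P(intruder | barking, passing raccoon) ≈ 0.282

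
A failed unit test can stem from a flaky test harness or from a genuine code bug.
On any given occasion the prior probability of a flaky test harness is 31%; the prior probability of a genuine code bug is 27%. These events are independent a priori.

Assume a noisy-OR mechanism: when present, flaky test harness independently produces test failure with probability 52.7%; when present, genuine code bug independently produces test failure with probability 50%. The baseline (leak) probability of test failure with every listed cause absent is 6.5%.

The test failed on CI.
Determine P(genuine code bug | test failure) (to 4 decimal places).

P(genuine code bug | test failure) ≈ 0.5084

Under noisy-OR, P(test failure | causes) = 1 − (1−0.065)·∏(1−qᵢ) over the active causes.
P(test failure) = 0.065·0.69·0.73 + 0.5325·0.69·0.27 + 0.557745·0.31·0.73 + 0.778872·0.31·0.27 = 0.032740 + 0.099205 + 0.126218 + 0.065192 = 0.323355
The genuine code bug-present share is 0.099205 + 0.065192 = 0.164397.
P(genuine code bug | test failure) = 0.164397 / 0.323355 ≈ 0.5084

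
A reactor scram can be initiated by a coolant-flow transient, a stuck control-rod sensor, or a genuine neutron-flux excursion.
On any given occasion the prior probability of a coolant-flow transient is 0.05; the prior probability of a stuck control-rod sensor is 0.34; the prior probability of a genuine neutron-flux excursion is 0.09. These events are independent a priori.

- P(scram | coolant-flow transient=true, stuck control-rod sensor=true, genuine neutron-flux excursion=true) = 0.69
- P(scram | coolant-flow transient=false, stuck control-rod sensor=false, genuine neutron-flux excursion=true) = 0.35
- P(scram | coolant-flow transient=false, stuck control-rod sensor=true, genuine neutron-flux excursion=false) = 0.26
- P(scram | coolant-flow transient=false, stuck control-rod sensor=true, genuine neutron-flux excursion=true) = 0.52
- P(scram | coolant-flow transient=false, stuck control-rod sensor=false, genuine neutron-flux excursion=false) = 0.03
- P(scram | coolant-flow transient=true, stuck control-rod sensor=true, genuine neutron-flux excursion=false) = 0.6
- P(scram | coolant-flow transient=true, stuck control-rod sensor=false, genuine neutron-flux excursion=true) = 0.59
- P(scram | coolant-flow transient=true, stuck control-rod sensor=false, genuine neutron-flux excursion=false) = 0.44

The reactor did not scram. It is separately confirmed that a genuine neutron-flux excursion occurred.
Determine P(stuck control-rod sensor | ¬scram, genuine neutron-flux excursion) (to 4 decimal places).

For the numerator, keep only stuck control-rod sensor=true terms: 0.155040 + 0.005270 = 0.160310
Denominator P(¬scram | genuine neutron-flux excursion): 0.65·0.95·0.66 + 0.48·0.95·0.34 + 0.41·0.05·0.66 + 0.31·0.05·0.34 = 0.581390
P(stuck control-rod sensor | ¬scram, genuine neutron-flux excursion) = 0.160310/0.581390 ≈ 0.2757

P(stuck control-rod sensor | ¬scram, genuine neutron-flux excursion) ≈ 0.2757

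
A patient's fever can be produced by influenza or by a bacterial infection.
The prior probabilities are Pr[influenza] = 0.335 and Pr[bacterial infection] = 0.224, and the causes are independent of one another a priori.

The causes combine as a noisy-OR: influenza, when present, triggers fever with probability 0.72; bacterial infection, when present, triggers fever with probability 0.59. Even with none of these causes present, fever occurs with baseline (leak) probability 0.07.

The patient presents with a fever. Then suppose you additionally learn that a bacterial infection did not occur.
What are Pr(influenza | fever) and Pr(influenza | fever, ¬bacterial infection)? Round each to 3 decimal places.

Under noisy-OR, P(fever | causes) = 1 − (1−0.07)·∏(1−qᵢ) over the active causes.
For the numerator, keep only influenza=true terms: 0.192266 + 0.067028 = 0.259294
Normalizer over all consistent configurations: 0.07·0.665·0.776 + 0.6187·0.665·0.224 + 0.7396·0.335·0.776 + 0.893236·0.335·0.224 = 0.387579
P(influenza | fever) = 0.259294/0.387579 ≈ 0.669

With the extra evidence:
Sum P(fever|·) weighted by the priors over both values of influenza:
  P(fever | ¬bacterial infection) = 0.07×0.665 + 0.7396×0.335
        = 0.046550 + 0.247766 = 0.294316
Keeping only the influenza-present terms gives 0.247766, so
  P(influenza | fever, ¬bacterial infection) = 0.247766 / 0.294316 ≈ 0.842

Pr(influenza | fever) ≈ 0.669; Pr(influenza | fever, ¬bacterial infection) ≈ 0.842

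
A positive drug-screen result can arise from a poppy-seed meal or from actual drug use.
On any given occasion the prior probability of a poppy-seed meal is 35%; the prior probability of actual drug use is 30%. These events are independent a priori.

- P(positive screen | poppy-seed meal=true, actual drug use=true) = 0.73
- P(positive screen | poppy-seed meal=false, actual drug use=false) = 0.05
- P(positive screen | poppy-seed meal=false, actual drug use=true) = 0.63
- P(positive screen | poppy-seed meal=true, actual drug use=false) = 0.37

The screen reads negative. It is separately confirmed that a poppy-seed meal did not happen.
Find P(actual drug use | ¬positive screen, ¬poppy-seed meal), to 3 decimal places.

P(actual drug use | ¬positive screen, ¬poppy-seed meal) ≈ 0.143

For the numerator, keep only actual drug use=true terms: 0.37*0.3 = 0.111000
The normalizing constant is 0.95*0.7 + 0.37*0.3 = 0.776000
P(actual drug use | ¬positive screen, ¬poppy-seed meal) = 0.111000/0.776000 ≈ 0.143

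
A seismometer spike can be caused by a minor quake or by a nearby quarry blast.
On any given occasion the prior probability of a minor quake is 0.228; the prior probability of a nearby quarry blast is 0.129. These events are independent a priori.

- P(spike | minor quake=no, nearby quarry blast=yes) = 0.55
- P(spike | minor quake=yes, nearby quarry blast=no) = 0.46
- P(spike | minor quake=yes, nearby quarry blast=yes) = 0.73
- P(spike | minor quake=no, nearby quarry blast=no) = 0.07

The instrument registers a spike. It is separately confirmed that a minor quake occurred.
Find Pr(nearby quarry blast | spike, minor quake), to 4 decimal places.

P(spike | minor quake) = 0.46×0.871 + 0.73×0.129 = 0.400660 + 0.094170 = 0.494830
Restricting to configurations with nearby quarry blast present: 0.73×0.129 = 0.094170.
Hence the posterior is 0.094170/0.494830 ≈ 0.1903.

Pr(nearby quarry blast | spike, minor quake) ≈ 0.1903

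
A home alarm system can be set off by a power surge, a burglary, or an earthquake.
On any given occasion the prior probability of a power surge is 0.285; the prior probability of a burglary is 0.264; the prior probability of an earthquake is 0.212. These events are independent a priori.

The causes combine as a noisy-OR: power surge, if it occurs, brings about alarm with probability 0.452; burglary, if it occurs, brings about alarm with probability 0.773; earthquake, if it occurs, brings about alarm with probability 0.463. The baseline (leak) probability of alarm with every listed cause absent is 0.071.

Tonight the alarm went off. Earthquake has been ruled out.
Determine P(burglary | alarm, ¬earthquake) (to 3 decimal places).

P(burglary | alarm, ¬earthquake) ≈ 0.606

Under noisy-OR, P(alarm | causes) = 1 − (1−0.071)·∏(1−qᵢ) over the active causes.
P(alarm | ¬earthquake) = 0.071×0.715×0.736 + 0.789117×0.715×0.264 + 0.490908×0.285×0.736 + 0.884436×0.285×0.264 = 0.037363 + 0.148954 + 0.102973 + 0.066545 = 0.355835
Restricting to configurations with burglary present: 0.148954 + 0.066545 = 0.215499.
P(burglary | alarm, ¬earthquake) = 0.215499 / 0.355835 ≈ 0.606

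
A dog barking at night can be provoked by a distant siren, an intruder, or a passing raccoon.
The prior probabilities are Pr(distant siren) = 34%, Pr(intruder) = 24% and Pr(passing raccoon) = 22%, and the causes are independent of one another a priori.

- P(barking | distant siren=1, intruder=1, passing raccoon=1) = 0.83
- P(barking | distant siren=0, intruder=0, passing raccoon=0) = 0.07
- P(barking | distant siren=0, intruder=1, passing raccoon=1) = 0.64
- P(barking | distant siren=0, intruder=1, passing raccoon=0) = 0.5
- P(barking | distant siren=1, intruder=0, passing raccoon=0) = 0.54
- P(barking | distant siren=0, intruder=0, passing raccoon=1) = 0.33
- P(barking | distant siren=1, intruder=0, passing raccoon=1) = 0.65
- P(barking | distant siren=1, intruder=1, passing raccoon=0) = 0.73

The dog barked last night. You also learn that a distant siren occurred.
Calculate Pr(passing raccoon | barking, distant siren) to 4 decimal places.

Pr(passing raccoon | barking, distant siren) ≈ 0.2503

Numerator (weight on configurations with passing raccoon): 0.108680 + 0.043824 = 0.152504
Normalizer over all consistent configurations: 0.54·0.76·0.78 + 0.65·0.76·0.22 + 0.73·0.24·0.78 + 0.83·0.24·0.22 = 0.609272
P(passing raccoon | barking, distant siren) = 0.152504/0.609272 ≈ 0.2503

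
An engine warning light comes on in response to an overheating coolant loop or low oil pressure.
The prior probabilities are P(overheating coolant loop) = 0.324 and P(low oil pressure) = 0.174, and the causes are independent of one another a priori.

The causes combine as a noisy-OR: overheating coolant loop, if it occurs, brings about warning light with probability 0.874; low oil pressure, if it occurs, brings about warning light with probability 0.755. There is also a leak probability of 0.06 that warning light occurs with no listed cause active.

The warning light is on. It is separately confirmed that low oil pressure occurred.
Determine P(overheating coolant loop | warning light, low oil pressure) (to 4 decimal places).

P(overheating coolant loop | warning light, low oil pressure) ≈ 0.3768

Under noisy-OR, P(warning light | causes) = 1 − (1−0.06)·∏(1−qᵢ) over the active causes.
For the numerator, keep only overheating coolant loop=true terms: 0.970982×0.324 = 0.314598
Denominator P(warning light | low oil pressure): 0.7697×0.676 + 0.970982×0.324 = 0.834915
Posterior = 0.314598 / 0.834915 ≈ 0.3768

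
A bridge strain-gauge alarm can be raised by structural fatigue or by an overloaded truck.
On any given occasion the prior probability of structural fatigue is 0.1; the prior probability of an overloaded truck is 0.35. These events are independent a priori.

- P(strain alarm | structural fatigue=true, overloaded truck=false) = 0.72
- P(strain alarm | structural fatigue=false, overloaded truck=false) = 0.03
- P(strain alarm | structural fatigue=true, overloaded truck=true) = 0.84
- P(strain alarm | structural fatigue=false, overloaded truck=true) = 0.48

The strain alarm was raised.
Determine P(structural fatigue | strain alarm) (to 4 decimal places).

Numerator (weight on configurations with structural fatigue): 0.046800 + 0.029400 = 0.076200
Denominator P(strain alarm): 0.03×0.9×0.65 + 0.48×0.9×0.35 + 0.72×0.1×0.65 + 0.84×0.1×0.35 = 0.244950
Posterior = 0.076200 / 0.244950 ≈ 0.3111

P(structural fatigue | strain alarm) ≈ 0.3111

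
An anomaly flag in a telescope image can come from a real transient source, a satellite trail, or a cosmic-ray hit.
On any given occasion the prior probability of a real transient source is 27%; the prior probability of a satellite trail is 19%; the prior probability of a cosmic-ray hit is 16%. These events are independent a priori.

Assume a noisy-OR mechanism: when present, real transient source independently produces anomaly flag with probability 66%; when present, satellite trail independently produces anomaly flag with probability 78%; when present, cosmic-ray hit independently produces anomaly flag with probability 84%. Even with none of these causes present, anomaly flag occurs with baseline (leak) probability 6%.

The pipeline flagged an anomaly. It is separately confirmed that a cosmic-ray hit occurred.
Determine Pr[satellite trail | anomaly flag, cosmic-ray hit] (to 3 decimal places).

Pr[satellite trail | anomaly flag, cosmic-ray hit] ≈ 0.207

Under noisy-OR, P(anomaly flag | causes) = 1 − (1−0.06)·∏(1−qᵢ) over the active causes.
Weight on satellite trail=true, given the evidence: 0.134111 + 0.050723 = 0.184834
The normalizing constant is 0.8496×0.73×0.81 + 0.966912×0.73×0.19 + 0.948864×0.27×0.81 + 0.98875×0.27×0.19 = 0.894719
Posterior = 0.184834 / 0.894719 ≈ 0.207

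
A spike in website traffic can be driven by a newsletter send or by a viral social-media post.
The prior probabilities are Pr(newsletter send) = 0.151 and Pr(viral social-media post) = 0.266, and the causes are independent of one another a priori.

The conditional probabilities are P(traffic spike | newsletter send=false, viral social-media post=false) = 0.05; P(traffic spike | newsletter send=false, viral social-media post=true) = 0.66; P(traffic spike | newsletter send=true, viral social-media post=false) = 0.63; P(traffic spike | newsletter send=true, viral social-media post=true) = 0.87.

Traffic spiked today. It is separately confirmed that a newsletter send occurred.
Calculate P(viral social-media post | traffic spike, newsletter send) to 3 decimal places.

Weight on viral social-media post=true, given the evidence: 0.87*0.266 = 0.231420
Normalizer over all consistent configurations: 0.63*0.734 + 0.87*0.266 = 0.693840
P(viral social-media post | traffic spike, newsletter send) = 0.231420/0.693840 ≈ 0.334

P(viral social-media post | traffic spike, newsletter send) ≈ 0.334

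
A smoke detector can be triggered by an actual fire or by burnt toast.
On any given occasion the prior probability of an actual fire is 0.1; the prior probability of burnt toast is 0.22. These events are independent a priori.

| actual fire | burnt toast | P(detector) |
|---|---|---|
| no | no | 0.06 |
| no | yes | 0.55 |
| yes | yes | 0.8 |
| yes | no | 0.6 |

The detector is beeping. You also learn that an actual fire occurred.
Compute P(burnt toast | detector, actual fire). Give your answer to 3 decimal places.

P(burnt toast | detector, actual fire) ≈ 0.273

Numerator (weight on configurations with burnt toast): 0.8×0.22 = 0.176000
The normalizing constant is 0.6×0.78 + 0.8×0.22 = 0.644000
P(burnt toast | detector, actual fire) = 0.176000/0.644000 ≈ 0.273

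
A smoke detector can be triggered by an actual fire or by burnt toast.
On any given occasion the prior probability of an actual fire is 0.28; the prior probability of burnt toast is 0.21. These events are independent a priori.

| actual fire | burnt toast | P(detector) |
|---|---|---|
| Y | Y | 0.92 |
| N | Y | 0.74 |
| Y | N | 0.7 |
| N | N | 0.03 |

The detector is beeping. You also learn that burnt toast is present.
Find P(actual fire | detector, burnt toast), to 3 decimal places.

P(actual fire | detector, burnt toast) ≈ 0.326

Sum P(detector|·) weighted by the priors over both values of actual fire:
  P(detector | burnt toast) = 0.74×0.72 + 0.92×0.28
        = 0.532800 + 0.257600 = 0.790400
Keeping only the actual fire-present terms gives 0.257600, so
  P(actual fire | detector, burnt toast) = 0.257600 / 0.790400 ≈ 0.326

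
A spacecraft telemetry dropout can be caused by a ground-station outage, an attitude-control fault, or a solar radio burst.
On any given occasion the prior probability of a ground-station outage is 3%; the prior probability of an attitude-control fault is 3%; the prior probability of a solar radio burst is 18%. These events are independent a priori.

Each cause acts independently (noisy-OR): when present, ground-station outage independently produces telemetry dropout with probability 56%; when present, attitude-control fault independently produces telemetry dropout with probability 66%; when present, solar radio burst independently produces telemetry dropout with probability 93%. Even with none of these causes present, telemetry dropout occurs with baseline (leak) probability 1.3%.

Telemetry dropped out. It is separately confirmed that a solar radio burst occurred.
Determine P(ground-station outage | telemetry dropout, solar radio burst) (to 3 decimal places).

P(ground-station outage | telemetry dropout, solar radio burst) ≈ 0.031

Under noisy-OR, P(telemetry dropout | causes) = 1 − (1−0.013)·∏(1−qᵢ) over the active causes.
Weight on ground-station outage=true, given the evidence: 0.028215 + 0.000891 = 0.029106
The normalizing constant is 0.93091·0.97·0.97 + 0.976509·0.97·0.03 + 0.9696·0.03·0.97 + 0.989664·0.03·0.03 = 0.933415
Posterior = 0.029106 / 0.933415 ≈ 0.031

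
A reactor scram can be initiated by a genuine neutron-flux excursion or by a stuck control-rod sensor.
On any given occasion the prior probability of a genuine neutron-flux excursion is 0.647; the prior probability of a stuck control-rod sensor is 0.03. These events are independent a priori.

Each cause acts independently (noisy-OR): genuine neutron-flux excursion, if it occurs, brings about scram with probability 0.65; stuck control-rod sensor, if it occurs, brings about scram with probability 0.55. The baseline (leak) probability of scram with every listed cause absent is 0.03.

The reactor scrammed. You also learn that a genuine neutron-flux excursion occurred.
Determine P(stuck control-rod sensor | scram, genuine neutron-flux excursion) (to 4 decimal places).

Under noisy-OR, P(scram | causes) = 1 − (1−0.03)·∏(1−qᵢ) over the active causes.
By total probability over both values of stuck control-rod sensor:
  P(scram | genuine neutron-flux excursion) = 0.6605×0.97 + 0.847225×0.03
        = 0.640685 + 0.025417 = 0.666102
Keeping only the stuck control-rod sensor-present terms gives 0.025417, so
  P(stuck control-rod sensor | scram, genuine neutron-flux excursion) = 0.025417 / 0.666102 ≈ 0.0382

P(stuck control-rod sensor | scram, genuine neutron-flux excursion) ≈ 0.0382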